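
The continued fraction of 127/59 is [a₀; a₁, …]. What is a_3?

127 = 2·59 + 9   →  a_0 = 2
59 = 6·9 + 5   →  a_1 = 6
9 = 1·5 + 4   →  a_2 = 1
5 = 1·4 + 1   →  a_3 = 1

1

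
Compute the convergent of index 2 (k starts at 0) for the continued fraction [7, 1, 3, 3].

31/4

Using pₖ = aₖpₖ₋₁ + pₖ₋₂, qₖ = aₖqₖ₋₁ + qₖ₋₂ (with p₋₁=1, p₋₂=0, q₋₁=0, q₋₂=1):
  k=0: a=7, p=7, q=1
  k=1: a=1, p=8, q=1
  k=2: a=3, p=31, q=4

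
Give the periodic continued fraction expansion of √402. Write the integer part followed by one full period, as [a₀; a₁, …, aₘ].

[20; 20, 40]

a₀ = ⌊√402⌋ = 20.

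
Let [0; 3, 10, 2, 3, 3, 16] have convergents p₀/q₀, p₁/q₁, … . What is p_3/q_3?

Using pₖ = aₖpₖ₋₁ + pₖ₋₂, qₖ = aₖqₖ₋₁ + qₖ₋₂ (with p₋₁=1, p₋₂=0, q₋₁=0, q₋₂=1):
  k=0: a=0, p=0, q=1
  k=1: a=3, p=1, q=3
  k=2: a=10, p=10, q=31
  k=3: a=2, p=21, q=65

21/65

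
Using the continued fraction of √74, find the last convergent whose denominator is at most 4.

√74 = [8; 1, 1, 1, 1, 16, …] (period length 5).
Convergents:
  p_0/q_0 = 8/1
  p_1/q_1 = 9/1
  p_2/q_2 = 17/2
  p_3/q_3 = 26/3
  p_4/q_4 = 43/5
q_3 = 3 ≤ 4 < 5 = q_4, so the answer is 26/3.

26/3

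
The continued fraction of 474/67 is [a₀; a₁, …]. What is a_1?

474 = 7·67 + 5   →  a_0 = 7
67 = 13·5 + 2   →  a_1 = 13

13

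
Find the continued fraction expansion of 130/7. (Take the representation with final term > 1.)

[18; 1, 1, 3]

130 = 18×7 + 4
7 = 1×4 + 3
4 = 1×3 + 1
3 = 3×1 + 0  (stop)
So 130/7 = [18; 1, 1, 3].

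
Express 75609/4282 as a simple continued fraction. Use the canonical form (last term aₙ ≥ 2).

75609 = 17·4282 + 2815
4282 = 1·2815 + 1467
2815 = 1·1467 + 1348
1467 = 1·1348 + 119
1348 = 11·119 + 39
119 = 3·39 + 2
39 = 19·2 + 1
2 = 2·1 + 0  (stop)
So 75609/4282 = [17; 1, 1, 1, 11, 3, 19, 2].

[17; 1, 1, 1, 11, 3, 19, 2]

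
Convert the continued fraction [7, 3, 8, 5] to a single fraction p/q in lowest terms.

Fold from the inside: start with 5/1.
  8 + 1/5 = 41/5
  3 + 5/41 = 128/41
  7 + 41/128 = 937/128

937/128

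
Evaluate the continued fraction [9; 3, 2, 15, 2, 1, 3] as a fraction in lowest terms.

Using pₖ = aₖpₖ₋₁ + pₖ₋₂ and qₖ = aₖqₖ₋₁ + qₖ₋₂:
  k=0: a=9, p=9, q=1
  k=1: a=3, p=28, q=3
  k=2: a=2, p=65, q=7
  k=3: a=15, p=1003, q=108
  k=4: a=2, p=2071, q=223
  k=5: a=1, p=3074, q=331
  k=6: a=3, p=11293, q=1216

11293/1216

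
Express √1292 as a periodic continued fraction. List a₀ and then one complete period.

a₀ = ⌊√1292⌋ = 35.
With m₀=0, d₀=1 and mₖ₊₁ = dₖaₖ − mₖ, dₖ₊₁ = (n − mₖ₊₁²)/dₖ, aₖ₊₁ = ⌊(a₀+mₖ₊₁)/dₖ₊₁⌋:
  k=1: m=35, d=67, a=1
  k=2: m=32, d=4, a=16
  k=3: m=32, d=67, a=1
  k=4: m=35, d=1, a=70
d=1 and a=2a₀=70 at k=4, so the next step gives (m, d) = (35, 67) again — its k=1 value — and the period has length 4.

[35; 1, 16, 1, 70]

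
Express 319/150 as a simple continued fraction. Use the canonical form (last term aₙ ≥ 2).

[2; 7, 1, 8, 2]

319 = 2*150 + 19
150 = 7*19 + 17
19 = 1*17 + 2
17 = 8*2 + 1
2 = 2*1 + 0  (stop)
So 319/150 = [2; 7, 1, 8, 2].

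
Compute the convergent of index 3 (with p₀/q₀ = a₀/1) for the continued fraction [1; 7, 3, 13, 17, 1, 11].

Using pₖ = aₖpₖ₋₁ + pₖ₋₂, qₖ = aₖqₖ₋₁ + qₖ₋₂ (with p₋₁=1, p₋₂=0, q₋₁=0, q₋₂=1):
  k=0: a=1, p=1, q=1
  k=1: a=7, p=8, q=7
  k=2: a=3, p=25, q=22
  k=3: a=13, p=333, q=293

333/293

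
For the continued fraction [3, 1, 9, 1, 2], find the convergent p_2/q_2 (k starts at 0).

39/10

Using pₖ = aₖpₖ₋₁ + pₖ₋₂, qₖ = aₖqₖ₋₁ + qₖ₋₂ (with p₋₁=1, p₋₂=0, q₋₁=0, q₋₂=1):
  k=0: a=3, p=3, q=1
  k=1: a=1, p=4, q=1
  k=2: a=9, p=39, q=10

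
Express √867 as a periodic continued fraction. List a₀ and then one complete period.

a₀ = ⌊√867⌋ = 29.
With m₀=0, d₀=1 and mₖ₊₁ = dₖaₖ − mₖ, dₖ₊₁ = (n − mₖ₊₁²)/dₖ, aₖ₊₁ = ⌊(a₀+mₖ₊₁)/dₖ₊₁⌋:
  k=1: m=29, d=26, a=2
  k=2: m=23, d=13, a=4
  k=3: m=29, d=2, a=29
  k=4: m=29, d=13, a=4
  k=5: m=23, d=26, a=2
  k=6: m=29, d=1, a=58
d=1 and a=2a₀=58 at k=6, so the next step gives (m, d) = (29, 26) again — its k=1 value — and the period has length 6.

[29; 2, 4, 29, 4, 2, 58]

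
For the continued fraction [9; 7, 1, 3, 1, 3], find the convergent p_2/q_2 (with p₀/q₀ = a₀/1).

73/8

Using pₖ = aₖpₖ₋₁ + pₖ₋₂, qₖ = aₖqₖ₋₁ + qₖ₋₂ (with p₋₁=1, p₋₂=0, q₋₁=0, q₋₂=1):
  k=0: a=9, p=9, q=1
  k=1: a=7, p=64, q=7
  k=2: a=1, p=73, q=8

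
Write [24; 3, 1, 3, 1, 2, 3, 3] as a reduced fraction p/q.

Fold from the inside: start with 3/1.
  3 + 1/3 = 10/3
  2 + 3/10 = 23/10
  1 + 10/23 = 33/23
  3 + 23/33 = 122/33
  1 + 33/122 = 155/122
  3 + 122/155 = 587/155
  24 + 155/587 = 14243/587

14243/587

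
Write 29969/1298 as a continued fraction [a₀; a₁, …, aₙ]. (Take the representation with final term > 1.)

[23; 11, 3, 2, 16]

29969 = 23·1298 + 115
1298 = 11·115 + 33
115 = 3·33 + 16
33 = 2·16 + 1
16 = 16·1 + 0  (stop)
So 29969/1298 = [23; 11, 3, 2, 16].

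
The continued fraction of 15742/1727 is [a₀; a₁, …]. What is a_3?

15742 = 9·1727 + 199   →  a_0 = 9
1727 = 8·199 + 135   →  a_1 = 8
199 = 1·135 + 64   →  a_2 = 1
135 = 2·64 + 7   →  a_3 = 2

2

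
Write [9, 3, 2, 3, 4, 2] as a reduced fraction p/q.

Using pₖ = aₖpₖ₋₁ + pₖ₋₂ and qₖ = aₖqₖ₋₁ + qₖ₋₂:
  k=0: a=9, p=9, q=1
  k=1: a=3, p=28, q=3
  k=2: a=2, p=65, q=7
  k=3: a=3, p=223, q=24
  k=4: a=4, p=957, q=103
  k=5: a=2, p=2137, q=230

2137/230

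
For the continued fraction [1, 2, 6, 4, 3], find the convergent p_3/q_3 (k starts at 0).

Using pₖ = aₖpₖ₋₁ + pₖ₋₂, qₖ = aₖqₖ₋₁ + qₖ₋₂ (with p₋₁=1, p₋₂=0, q₋₁=0, q₋₂=1):
  k=0: a=1, p=1, q=1
  k=1: a=2, p=3, q=2
  k=2: a=6, p=19, q=13
  k=3: a=4, p=79, q=54

79/54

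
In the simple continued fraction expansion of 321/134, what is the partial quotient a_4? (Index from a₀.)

8

321 = 2·134 + 53   →  a_0 = 2
134 = 2·53 + 28   →  a_1 = 2
53 = 1·28 + 25   →  a_2 = 1
28 = 1·25 + 3   →  a_3 = 1
25 = 8·3 + 1   →  a_4 = 8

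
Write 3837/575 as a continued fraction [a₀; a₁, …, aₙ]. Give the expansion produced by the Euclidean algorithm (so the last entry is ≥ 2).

[6; 1, 2, 17, 11]

3837 = 6×575 + 387
575 = 1×387 + 188
387 = 2×188 + 11
188 = 17×11 + 1
11 = 11×1 + 0  (stop)
So 3837/575 = [6; 1, 2, 17, 11].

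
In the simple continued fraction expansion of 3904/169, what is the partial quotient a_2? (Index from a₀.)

1

3904 = 23·169 + 17   →  a_0 = 23
169 = 9·17 + 16   →  a_1 = 9
17 = 1·16 + 1   →  a_2 = 1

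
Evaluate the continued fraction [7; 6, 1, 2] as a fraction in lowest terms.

143/20

Using pₖ = aₖpₖ₋₁ + pₖ₋₂ and qₖ = aₖqₖ₋₁ + qₖ₋₂:
  k=0: a=7, p=7, q=1
  k=1: a=6, p=43, q=6
  k=2: a=1, p=50, q=7
  k=3: a=2, p=143, q=20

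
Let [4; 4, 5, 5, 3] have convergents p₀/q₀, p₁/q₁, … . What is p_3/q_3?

Using pₖ = aₖpₖ₋₁ + pₖ₋₂, qₖ = aₖqₖ₋₁ + qₖ₋₂ (with p₋₁=1, p₋₂=0, q₋₁=0, q₋₂=1):
  k=0: a=4, p=4, q=1
  k=1: a=4, p=17, q=4
  k=2: a=5, p=89, q=21
  k=3: a=5, p=462, q=109

462/109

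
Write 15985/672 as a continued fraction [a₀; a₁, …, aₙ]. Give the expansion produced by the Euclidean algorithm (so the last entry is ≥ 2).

[23; 1, 3, 1, 2, 3, 14]

15985 = 23*672 + 529
672 = 1*529 + 143
529 = 3*143 + 100
143 = 1*100 + 43
100 = 2*43 + 14
43 = 3*14 + 1
14 = 14*1 + 0  (stop)
So 15985/672 = [23; 1, 3, 1, 2, 3, 14].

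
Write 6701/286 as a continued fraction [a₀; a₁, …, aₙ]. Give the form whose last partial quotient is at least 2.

[23; 2, 3, 13, 3]

6701 = 23*286 + 123
286 = 2*123 + 40
123 = 3*40 + 3
40 = 13*3 + 1
3 = 3*1 + 0  (stop)
So 6701/286 = [23; 2, 3, 13, 3].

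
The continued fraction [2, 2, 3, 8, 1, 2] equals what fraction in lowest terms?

Using pₖ = aₖpₖ₋₁ + pₖ₋₂ and qₖ = aₖqₖ₋₁ + qₖ₋₂:
  k=0: a=2, p=2, q=1
  k=1: a=2, p=5, q=2
  k=2: a=3, p=17, q=7
  k=3: a=8, p=141, q=58
  k=4: a=1, p=158, q=65
  k=5: a=2, p=457, q=188

457/188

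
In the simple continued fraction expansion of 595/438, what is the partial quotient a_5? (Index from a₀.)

3

595 = 1·438 + 157   →  a_0 = 1
438 = 2·157 + 124   →  a_1 = 2
157 = 1·124 + 33   →  a_2 = 1
124 = 3·33 + 25   →  a_3 = 3
33 = 1·25 + 8   →  a_4 = 1
25 = 3·8 + 1   →  a_5 = 3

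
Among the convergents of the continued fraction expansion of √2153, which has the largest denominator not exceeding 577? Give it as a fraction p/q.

21437/462

√2153 = [46; 2, 2, 92, …] (period length 3).
Convergents:
  p_0/q_0 = 46/1
  p_1/q_1 = 93/2
  p_2/q_2 = 232/5
  p_3/q_3 = 21437/462
  p_4/q_4 = 43106/929
q_3 = 462 ≤ 577 < 929 = q_4, so the answer is 21437/462.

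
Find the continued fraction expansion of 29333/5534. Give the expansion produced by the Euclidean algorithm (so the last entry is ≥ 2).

[5; 3, 3, 19, 2, 6, 2]

29333 = 5*5534 + 1663
5534 = 3*1663 + 545
1663 = 3*545 + 28
545 = 19*28 + 13
28 = 2*13 + 2
13 = 6*2 + 1
2 = 2*1 + 0  (stop)
So 29333/5534 = [5; 3, 3, 19, 2, 6, 2].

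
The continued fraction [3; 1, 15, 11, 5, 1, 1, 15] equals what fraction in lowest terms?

121140/30763

Fold from the inside: start with 15/1.
  1 + 1/15 = 16/15
  1 + 15/16 = 31/16
  5 + 16/31 = 171/31
  11 + 31/171 = 1912/171
  15 + 171/1912 = 28851/1912
  1 + 1912/28851 = 30763/28851
  3 + 28851/30763 = 121140/30763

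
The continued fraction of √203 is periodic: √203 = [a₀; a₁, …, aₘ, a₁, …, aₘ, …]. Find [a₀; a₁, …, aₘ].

a₀ = ⌊√203⌋ = 14.
With m₀=0, d₀=1 and mₖ₊₁ = dₖaₖ − mₖ, dₖ₊₁ = (n − mₖ₊₁²)/dₖ, aₖ₊₁ = ⌊(a₀+mₖ₊₁)/dₖ₊₁⌋:
  k=1: m=14, d=7, a=4
  k=2: m=14, d=1, a=28
d=1 and a=2a₀=28 at k=2, so the next step gives (m, d) = (14, 7) again — its k=1 value — and the period has length 2.

[14; 4, 28]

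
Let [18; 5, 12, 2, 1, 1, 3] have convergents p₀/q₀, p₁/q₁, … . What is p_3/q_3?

2311/127

Using pₖ = aₖpₖ₋₁ + pₖ₋₂, qₖ = aₖqₖ₋₁ + qₖ₋₂ (with p₋₁=1, p₋₂=0, q₋₁=0, q₋₂=1):
  k=0: a=18, p=18, q=1
  k=1: a=5, p=91, q=5
  k=2: a=12, p=1110, q=61
  k=3: a=2, p=2311, q=127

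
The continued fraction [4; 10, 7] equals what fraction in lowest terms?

291/71

Fold from the inside: start with 7/1.
  10 + 1/7 = 71/7
  4 + 7/71 = 291/71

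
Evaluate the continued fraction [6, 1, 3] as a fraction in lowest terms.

27/4

Using pₖ = aₖpₖ₋₁ + pₖ₋₂ and qₖ = aₖqₖ₋₁ + qₖ₋₂:
  k=0: a=6, p=6, q=1
  k=1: a=1, p=7, q=1
  k=2: a=3, p=27, q=4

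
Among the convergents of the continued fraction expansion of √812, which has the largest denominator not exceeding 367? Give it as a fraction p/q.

√812 = [28; 2, 56, …] (period length 2).
Convergents:
  p_0/q_0 = 28/1
  p_1/q_1 = 57/2
  p_2/q_2 = 3220/113
  p_3/q_3 = 6497/228
  p_4/q_4 = 367052/12881
q_3 = 228 ≤ 367 < 12881 = q_4, so the answer is 6497/228.

6497/228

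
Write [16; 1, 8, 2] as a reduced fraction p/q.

Fold from the inside: start with 2/1.
  8 + 1/2 = 17/2
  1 + 2/17 = 19/17
  16 + 17/19 = 321/19

321/19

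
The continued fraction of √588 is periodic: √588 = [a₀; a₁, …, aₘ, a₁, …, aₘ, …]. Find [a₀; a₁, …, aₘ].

[24; 4, 48]

a₀ = ⌊√588⌋ = 24.
With m₀=0, d₀=1 and mₖ₊₁ = dₖaₖ − mₖ, dₖ₊₁ = (n − mₖ₊₁²)/dₖ, aₖ₊₁ = ⌊(a₀+mₖ₊₁)/dₖ₊₁⌋:
  k=1: m=24, d=12, a=4
  k=2: m=24, d=1, a=48
d=1 and a=2a₀=48 at k=2, so the next step gives (m, d) = (24, 12) again — its k=1 value — and the period has length 2.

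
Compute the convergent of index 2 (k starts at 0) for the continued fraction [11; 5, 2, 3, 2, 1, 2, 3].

Using pₖ = aₖpₖ₋₁ + pₖ₋₂, qₖ = aₖqₖ₋₁ + qₖ₋₂ (with p₋₁=1, p₋₂=0, q₋₁=0, q₋₂=1):
  k=0: a=11, p=11, q=1
  k=1: a=5, p=56, q=5
  k=2: a=2, p=123, q=11

123/11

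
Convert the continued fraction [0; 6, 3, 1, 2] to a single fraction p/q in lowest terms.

11/69

Using pₖ = aₖpₖ₋₁ + pₖ₋₂ and qₖ = aₖqₖ₋₁ + qₖ₋₂:
  k=0: a=0, p=0, q=1
  k=1: a=6, p=1, q=6
  k=2: a=3, p=3, q=19
  k=3: a=1, p=4, q=25
  k=4: a=2, p=11, q=69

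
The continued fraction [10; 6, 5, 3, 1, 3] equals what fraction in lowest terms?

Fold from the inside: start with 3/1.
  1 + 1/3 = 4/3
  3 + 3/4 = 15/4
  5 + 4/15 = 79/15
  6 + 15/79 = 489/79
  10 + 79/489 = 4969/489

4969/489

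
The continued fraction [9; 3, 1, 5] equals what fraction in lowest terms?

Using pₖ = aₖpₖ₋₁ + pₖ₋₂ and qₖ = aₖqₖ₋₁ + qₖ₋₂:
  k=0: a=9, p=9, q=1
  k=1: a=3, p=28, q=3
  k=2: a=1, p=37, q=4
  k=3: a=5, p=213, q=23

213/23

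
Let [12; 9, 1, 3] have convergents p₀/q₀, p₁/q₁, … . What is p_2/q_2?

Using pₖ = aₖpₖ₋₁ + pₖ₋₂, qₖ = aₖqₖ₋₁ + qₖ₋₂ (with p₋₁=1, p₋₂=0, q₋₁=0, q₋₂=1):
  k=0: a=12, p=12, q=1
  k=1: a=9, p=109, q=9
  k=2: a=1, p=121, q=10

121/10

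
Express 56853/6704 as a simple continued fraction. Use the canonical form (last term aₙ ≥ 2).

[8; 2, 12, 3, 2, 2, 15]

56853 = 8·6704 + 3221
6704 = 2·3221 + 262
3221 = 12·262 + 77
262 = 3·77 + 31
77 = 2·31 + 15
31 = 2·15 + 1
15 = 15·1 + 0  (stop)
So 56853/6704 = [8; 2, 12, 3, 2, 2, 15].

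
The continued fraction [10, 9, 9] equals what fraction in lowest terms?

829/82

Using pₖ = aₖpₖ₋₁ + pₖ₋₂ and qₖ = aₖqₖ₋₁ + qₖ₋₂:
  k=0: a=10, p=10, q=1
  k=1: a=9, p=91, q=9
  k=2: a=9, p=829, q=82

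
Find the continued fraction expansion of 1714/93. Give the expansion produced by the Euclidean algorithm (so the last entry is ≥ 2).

1714 = 18×93 + 40
93 = 2×40 + 13
40 = 3×13 + 1
13 = 13×1 + 0  (stop)
So 1714/93 = [18; 2, 3, 13].

[18; 2, 3, 13]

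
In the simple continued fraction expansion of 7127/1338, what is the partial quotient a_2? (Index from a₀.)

16

7127 = 5·1338 + 437   →  a_0 = 5
1338 = 3·437 + 27   →  a_1 = 3
437 = 16·27 + 5   →  a_2 = 16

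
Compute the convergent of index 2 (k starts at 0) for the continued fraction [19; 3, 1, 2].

Using pₖ = aₖpₖ₋₁ + pₖ₋₂, qₖ = aₖqₖ₋₁ + qₖ₋₂ (with p₋₁=1, p₋₂=0, q₋₁=0, q₋₂=1):
  k=0: a=19, p=19, q=1
  k=1: a=3, p=58, q=3
  k=2: a=1, p=77, q=4

77/4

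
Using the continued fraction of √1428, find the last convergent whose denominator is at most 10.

√1428 = [37; 1, 3, 1, 2, 1, 3, 1, 74, …] (period length 8).
Convergents:
  p_0/q_0 = 37/1
  p_1/q_1 = 38/1
  p_2/q_2 = 151/4
  p_3/q_3 = 189/5
  p_4/q_4 = 529/14
q_3 = 5 ≤ 10 < 14 = q_4, so the answer is 189/5.

189/5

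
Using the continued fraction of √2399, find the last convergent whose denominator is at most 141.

2400/49

√2399 = [48; 1, 47, 1, 96, …] (period length 4).
Convergents:
  p_0/q_0 = 48/1
  p_1/q_1 = 49/1
  p_2/q_2 = 2351/48
  p_3/q_3 = 2400/49
  p_4/q_4 = 232751/4752
q_3 = 49 ≤ 141 < 4752 = q_4, so the answer is 2400/49.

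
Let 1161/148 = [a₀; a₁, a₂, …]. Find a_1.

1161 = 7·148 + 125   →  a_0 = 7
148 = 1·125 + 23   →  a_1 = 1

1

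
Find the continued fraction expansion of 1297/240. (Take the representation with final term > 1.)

[5; 2, 2, 9, 5]

1297 = 5×240 + 97
240 = 2×97 + 46
97 = 2×46 + 5
46 = 9×5 + 1
5 = 5×1 + 0  (stop)
So 1297/240 = [5; 2, 2, 9, 5].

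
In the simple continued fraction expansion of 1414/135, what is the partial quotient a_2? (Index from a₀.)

1414 = 10·135 + 64   →  a_0 = 10
135 = 2·64 + 7   →  a_1 = 2
64 = 9·7 + 1   →  a_2 = 9

9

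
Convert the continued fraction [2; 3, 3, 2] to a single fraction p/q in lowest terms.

53/23

Using pₖ = aₖpₖ₋₁ + pₖ₋₂ and qₖ = aₖqₖ₋₁ + qₖ₋₂:
  k=0: a=2, p=2, q=1
  k=1: a=3, p=7, q=3
  k=2: a=3, p=23, q=10
  k=3: a=2, p=53, q=23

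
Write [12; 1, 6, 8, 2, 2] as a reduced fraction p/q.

3845/299

Using pₖ = aₖpₖ₋₁ + pₖ₋₂ and qₖ = aₖqₖ₋₁ + qₖ₋₂:
  k=0: a=12, p=12, q=1
  k=1: a=1, p=13, q=1
  k=2: a=6, p=90, q=7
  k=3: a=8, p=733, q=57
  k=4: a=2, p=1556, q=121
  k=5: a=2, p=3845, q=299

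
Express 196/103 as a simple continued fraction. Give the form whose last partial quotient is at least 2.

196 = 1·103 + 93
103 = 1·93 + 10
93 = 9·10 + 3
10 = 3·3 + 1
3 = 3·1 + 0  (stop)
So 196/103 = [1; 1, 9, 3, 3].

[1; 1, 9, 3, 3]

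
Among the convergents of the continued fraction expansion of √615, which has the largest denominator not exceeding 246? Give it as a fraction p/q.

6051/244

√615 = [24; 1, 3, 1, 48, …] (period length 4).
Convergents:
  p_0/q_0 = 24/1
  p_1/q_1 = 25/1
  p_2/q_2 = 99/4
  p_3/q_3 = 124/5
  p_4/q_4 = 6051/244
  p_5/q_5 = 6175/249
q_4 = 244 ≤ 246 < 249 = q_5, so the answer is 6051/244.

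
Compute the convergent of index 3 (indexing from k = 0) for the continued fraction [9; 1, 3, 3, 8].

Using pₖ = aₖpₖ₋₁ + pₖ₋₂, qₖ = aₖqₖ₋₁ + qₖ₋₂ (with p₋₁=1, p₋₂=0, q₋₁=0, q₋₂=1):
  k=0: a=9, p=9, q=1
  k=1: a=1, p=10, q=1
  k=2: a=3, p=39, q=4
  k=3: a=3, p=127, q=13

127/13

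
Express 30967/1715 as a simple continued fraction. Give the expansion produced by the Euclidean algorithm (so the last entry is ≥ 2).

[18; 17, 1, 2, 7, 1, 3]

30967 = 18·1715 + 97
1715 = 17·97 + 66
97 = 1·66 + 31
66 = 2·31 + 4
31 = 7·4 + 3
4 = 1·3 + 1
3 = 3·1 + 0  (stop)
So 30967/1715 = [18; 17, 1, 2, 7, 1, 3].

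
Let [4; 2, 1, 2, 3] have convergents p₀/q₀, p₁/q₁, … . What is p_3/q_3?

35/8

Using pₖ = aₖpₖ₋₁ + pₖ₋₂, qₖ = aₖqₖ₋₁ + qₖ₋₂ (with p₋₁=1, p₋₂=0, q₋₁=0, q₋₂=1):
  k=0: a=4, p=4, q=1
  k=1: a=2, p=9, q=2
  k=2: a=1, p=13, q=3
  k=3: a=2, p=35, q=8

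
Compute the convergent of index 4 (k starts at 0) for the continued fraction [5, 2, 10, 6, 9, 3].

Using pₖ = aₖpₖ₋₁ + pₖ₋₂, qₖ = aₖqₖ₋₁ + qₖ₋₂ (with p₋₁=1, p₋₂=0, q₋₁=0, q₋₂=1):
  k=0: a=5, p=5, q=1
  k=1: a=2, p=11, q=2
  k=2: a=10, p=115, q=21
  k=3: a=6, p=701, q=128
  k=4: a=9, p=6424, q=1173

6424/1173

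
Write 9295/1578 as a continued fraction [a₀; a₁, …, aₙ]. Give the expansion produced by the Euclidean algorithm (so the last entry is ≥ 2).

9295 = 5×1578 + 1405
1578 = 1×1405 + 173
1405 = 8×173 + 21
173 = 8×21 + 5
21 = 4×5 + 1
5 = 5×1 + 0  (stop)
So 9295/1578 = [5; 1, 8, 8, 4, 5].

[5; 1, 8, 8, 4, 5]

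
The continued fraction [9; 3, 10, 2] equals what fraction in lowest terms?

606/65

Using pₖ = aₖpₖ₋₁ + pₖ₋₂ and qₖ = aₖqₖ₋₁ + qₖ₋₂:
  k=0: a=9, p=9, q=1
  k=1: a=3, p=28, q=3
  k=2: a=10, p=289, q=31
  k=3: a=2, p=606, q=65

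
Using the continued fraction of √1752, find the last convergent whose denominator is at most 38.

293/7

√1752 = [41; 1, 5, 1, 82, …] (period length 4).
Convergents:
  p_0/q_0 = 41/1
  p_1/q_1 = 42/1
  p_2/q_2 = 251/6
  p_3/q_3 = 293/7
  p_4/q_4 = 24277/580
q_3 = 7 ≤ 38 < 580 = q_4, so the answer is 293/7.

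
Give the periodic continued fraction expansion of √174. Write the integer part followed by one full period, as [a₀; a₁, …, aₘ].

[13; 5, 4, 5, 26]

a₀ = ⌊√174⌋ = 13.
With m₀=0, d₀=1 and mₖ₊₁ = dₖaₖ − mₖ, dₖ₊₁ = (n − mₖ₊₁²)/dₖ, aₖ₊₁ = ⌊(a₀+mₖ₊₁)/dₖ₊₁⌋:
  k=1: m=13, d=5, a=5
  k=2: m=12, d=6, a=4
  k=3: m=12, d=5, a=5
  k=4: m=13, d=1, a=26
d=1 and a=2a₀=26 at k=4, so the next step gives (m, d) = (13, 5) again — its k=1 value — and the period has length 4.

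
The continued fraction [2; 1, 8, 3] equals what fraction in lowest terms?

81/28

Fold from the inside: start with 3/1.
  8 + 1/3 = 25/3
  1 + 3/25 = 28/25
  2 + 25/28 = 81/28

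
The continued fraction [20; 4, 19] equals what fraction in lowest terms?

Using pₖ = aₖpₖ₋₁ + pₖ₋₂ and qₖ = aₖqₖ₋₁ + qₖ₋₂:
  k=0: a=20, p=20, q=1
  k=1: a=4, p=81, q=4
  k=2: a=19, p=1559, q=77

1559/77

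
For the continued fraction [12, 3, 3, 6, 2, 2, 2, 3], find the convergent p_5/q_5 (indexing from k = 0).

4121/335

Using pₖ = aₖpₖ₋₁ + pₖ₋₂, qₖ = aₖqₖ₋₁ + qₖ₋₂ (with p₋₁=1, p₋₂=0, q₋₁=0, q₋₂=1):
  k=0: a=12, p=12, q=1
  k=1: a=3, p=37, q=3
  k=2: a=3, p=123, q=10
  k=3: a=6, p=775, q=63
  k=4: a=2, p=1673, q=136
  k=5: a=2, p=4121, q=335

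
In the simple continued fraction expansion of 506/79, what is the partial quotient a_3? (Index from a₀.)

506 = 6·79 + 32   →  a_0 = 6
79 = 2·32 + 15   →  a_1 = 2
32 = 2·15 + 2   →  a_2 = 2
15 = 7·2 + 1   →  a_3 = 7

7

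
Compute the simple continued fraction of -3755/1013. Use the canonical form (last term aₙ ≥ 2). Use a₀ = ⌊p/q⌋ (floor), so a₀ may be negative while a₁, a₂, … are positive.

[-4; 3, 2, 2, 3, 3, 5]

-3755 = -4×1013 + 297
1013 = 3×297 + 122
297 = 2×122 + 53
122 = 2×53 + 16
53 = 3×16 + 5
16 = 3×5 + 1
5 = 5×1 + 0  (stop)
So -3755/1013 = [-4; 3, 2, 2, 3, 3, 5].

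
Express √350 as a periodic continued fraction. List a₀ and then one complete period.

[18; 1, 2, 2, 2, 1, 36]

a₀ = ⌊√350⌋ = 18.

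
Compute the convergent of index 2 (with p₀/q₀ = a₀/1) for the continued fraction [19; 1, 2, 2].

59/3

Using pₖ = aₖpₖ₋₁ + pₖ₋₂, qₖ = aₖqₖ₋₁ + qₖ₋₂ (with p₋₁=1, p₋₂=0, q₋₁=0, q₋₂=1):
  k=0: a=19, p=19, q=1
  k=1: a=1, p=20, q=1
  k=2: a=2, p=59, q=3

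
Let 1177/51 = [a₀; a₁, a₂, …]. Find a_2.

1177 = 23·51 + 4   →  a_0 = 23
51 = 12·4 + 3   →  a_1 = 12
4 = 1·3 + 1   →  a_2 = 1

1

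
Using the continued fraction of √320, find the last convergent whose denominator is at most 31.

√320 = [17; 1, 7, 1, 34, …] (period length 4).
Convergents:
  p_0/q_0 = 17/1
  p_1/q_1 = 18/1
  p_2/q_2 = 143/8
  p_3/q_3 = 161/9
  p_4/q_4 = 5617/314
q_3 = 9 ≤ 31 < 314 = q_4, so the answer is 161/9.

161/9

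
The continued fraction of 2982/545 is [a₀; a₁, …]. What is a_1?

2982 = 5·545 + 257   →  a_0 = 5
545 = 2·257 + 31   →  a_1 = 2

2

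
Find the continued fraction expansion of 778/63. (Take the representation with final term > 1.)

778 = 12·63 + 22
63 = 2·22 + 19
22 = 1·19 + 3
19 = 6·3 + 1
3 = 3·1 + 0  (stop)
So 778/63 = [12; 2, 1, 6, 3].

[12; 2, 1, 6, 3]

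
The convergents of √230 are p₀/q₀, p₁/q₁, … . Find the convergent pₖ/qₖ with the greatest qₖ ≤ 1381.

16561/1092

√230 = [15; 6, 30, …] (period length 2).
Convergents:
  p_0/q_0 = 15/1
  p_1/q_1 = 91/6
  p_2/q_2 = 2745/181
  p_3/q_3 = 16561/1092
  p_4/q_4 = 499575/32941
q_3 = 1092 ≤ 1381 < 32941 = q_4, so the answer is 16561/1092.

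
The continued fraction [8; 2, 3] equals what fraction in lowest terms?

59/7

Using pₖ = aₖpₖ₋₁ + pₖ₋₂ and qₖ = aₖqₖ₋₁ + qₖ₋₂:
  k=0: a=8, p=8, q=1
  k=1: a=2, p=17, q=2
  k=2: a=3, p=59, q=7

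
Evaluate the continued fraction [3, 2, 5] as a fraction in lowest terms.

38/11

Using pₖ = aₖpₖ₋₁ + pₖ₋₂ and qₖ = aₖqₖ₋₁ + qₖ₋₂:
  k=0: a=3, p=3, q=1
  k=1: a=2, p=7, q=2
  k=2: a=5, p=38, q=11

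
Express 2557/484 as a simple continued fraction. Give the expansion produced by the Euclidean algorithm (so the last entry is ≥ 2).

[5; 3, 1, 1, 7, 9]

2557 = 5×484 + 137
484 = 3×137 + 73
137 = 1×73 + 64
73 = 1×64 + 9
64 = 7×9 + 1
9 = 9×1 + 0  (stop)
So 2557/484 = [5; 3, 1, 1, 7, 9].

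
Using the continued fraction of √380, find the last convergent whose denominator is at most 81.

1501/77

√380 = [19; 2, 38, …] (period length 2).
Convergents:
  p_0/q_0 = 19/1
  p_1/q_1 = 39/2
  p_2/q_2 = 1501/77
  p_3/q_3 = 3041/156
q_2 = 77 ≤ 81 < 156 = q_3, so the answer is 1501/77.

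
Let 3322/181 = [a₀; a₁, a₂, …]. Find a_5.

3322 = 18·181 + 64   →  a_0 = 18
181 = 2·64 + 53   →  a_1 = 2
64 = 1·53 + 11   →  a_2 = 1
53 = 4·11 + 9   →  a_3 = 4
11 = 1·9 + 2   →  a_4 = 1
9 = 4·2 + 1   →  a_5 = 4

4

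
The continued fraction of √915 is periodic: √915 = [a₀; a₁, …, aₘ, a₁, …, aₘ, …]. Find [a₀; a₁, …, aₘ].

[30; 4, 60]

a₀ = ⌊√915⌋ = 30.
With m₀=0, d₀=1 and mₖ₊₁ = dₖaₖ − mₖ, dₖ₊₁ = (n − mₖ₊₁²)/dₖ, aₖ₊₁ = ⌊(a₀+mₖ₊₁)/dₖ₊₁⌋:
  k=1: m=30, d=15, a=4
  k=2: m=30, d=1, a=60
d=1 and a=2a₀=60 at k=2, so the next step gives (m, d) = (30, 15) again — its k=1 value — and the period has length 2.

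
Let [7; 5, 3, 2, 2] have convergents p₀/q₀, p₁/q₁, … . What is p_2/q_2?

115/16

Using pₖ = aₖpₖ₋₁ + pₖ₋₂, qₖ = aₖqₖ₋₁ + qₖ₋₂ (with p₋₁=1, p₋₂=0, q₋₁=0, q₋₂=1):
  k=0: a=7, p=7, q=1
  k=1: a=5, p=36, q=5
  k=2: a=3, p=115, q=16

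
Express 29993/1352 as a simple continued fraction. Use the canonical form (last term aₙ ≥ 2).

29993 = 22×1352 + 249
1352 = 5×249 + 107
249 = 2×107 + 35
107 = 3×35 + 2
35 = 17×2 + 1
2 = 2×1 + 0  (stop)
So 29993/1352 = [22; 5, 2, 3, 17, 2].

[22; 5, 2, 3, 17, 2]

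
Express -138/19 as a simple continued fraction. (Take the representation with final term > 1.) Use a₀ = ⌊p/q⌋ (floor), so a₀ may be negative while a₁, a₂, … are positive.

[-8; 1, 2, 1, 4]

-138 = -8×19 + 14
19 = 1×14 + 5
14 = 2×5 + 4
5 = 1×4 + 1
4 = 4×1 + 0  (stop)
So -138/19 = [-8; 1, 2, 1, 4].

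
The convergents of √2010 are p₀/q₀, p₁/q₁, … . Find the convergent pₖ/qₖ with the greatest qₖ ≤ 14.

269/6

√2010 = [44; 1, 4, 1, 88, …] (period length 4).
Convergents:
  p_0/q_0 = 44/1
  p_1/q_1 = 45/1
  p_2/q_2 = 224/5
  p_3/q_3 = 269/6
  p_4/q_4 = 23896/533
q_3 = 6 ≤ 14 < 533 = q_4, so the answer is 269/6.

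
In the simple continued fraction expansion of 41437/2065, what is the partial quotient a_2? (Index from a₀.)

41437 = 20·2065 + 137   →  a_0 = 20
2065 = 15·137 + 10   →  a_1 = 15
137 = 13·10 + 7   →  a_2 = 13

13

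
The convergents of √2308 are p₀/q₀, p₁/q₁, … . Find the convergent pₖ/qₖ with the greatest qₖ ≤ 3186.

√2308 = [48; 24, 96, …] (period length 2).
Convergents:
  p_0/q_0 = 48/1
  p_1/q_1 = 1153/24
  p_2/q_2 = 110736/2305
  p_3/q_3 = 2658817/55344
q_2 = 2305 ≤ 3186 < 55344 = q_3, so the answer is 110736/2305.

110736/2305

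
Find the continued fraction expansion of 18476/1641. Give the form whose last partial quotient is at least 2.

18476 = 11×1641 + 425
1641 = 3×425 + 366
425 = 1×366 + 59
366 = 6×59 + 12
59 = 4×12 + 11
12 = 1×11 + 1
11 = 11×1 + 0  (stop)
So 18476/1641 = [11; 3, 1, 6, 4, 1, 11].

[11; 3, 1, 6, 4, 1, 11]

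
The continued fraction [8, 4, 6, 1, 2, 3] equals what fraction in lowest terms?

Fold from the inside: start with 3/1.
  2 + 1/3 = 7/3
  1 + 3/7 = 10/7
  6 + 7/10 = 67/10
  4 + 10/67 = 278/67
  8 + 67/278 = 2291/278

2291/278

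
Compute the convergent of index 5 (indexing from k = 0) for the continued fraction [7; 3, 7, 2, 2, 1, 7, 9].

1193/163

Using pₖ = aₖpₖ₋₁ + pₖ₋₂, qₖ = aₖqₖ₋₁ + qₖ₋₂ (with p₋₁=1, p₋₂=0, q₋₁=0, q₋₂=1):
  k=0: a=7, p=7, q=1
  k=1: a=3, p=22, q=3
  k=2: a=7, p=161, q=22
  k=3: a=2, p=344, q=47
  k=4: a=2, p=849, q=116
  k=5: a=1, p=1193, q=163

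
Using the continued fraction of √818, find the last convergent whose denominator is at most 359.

√818 = [28; 1, 1, 1, 1, 56, …] (period length 5).
Convergents:
  p_0/q_0 = 28/1
  p_1/q_1 = 29/1
  p_2/q_2 = 57/2
  p_3/q_3 = 86/3
  p_4/q_4 = 143/5
  p_5/q_5 = 8094/283
  p_6/q_6 = 8237/288
  p_7/q_7 = 16331/571
q_6 = 288 ≤ 359 < 571 = q_7, so the answer is 8237/288.

8237/288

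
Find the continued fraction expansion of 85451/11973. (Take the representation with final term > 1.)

[7; 7, 3, 3, 16, 10]

85451 = 7·11973 + 1640
11973 = 7·1640 + 493
1640 = 3·493 + 161
493 = 3·161 + 10
161 = 16·10 + 1
10 = 10·1 + 0  (stop)
So 85451/11973 = [7; 7, 3, 3, 16, 10].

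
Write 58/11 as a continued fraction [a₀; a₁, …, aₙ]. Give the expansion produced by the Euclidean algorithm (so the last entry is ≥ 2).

[5; 3, 1, 2]

58 = 5·11 + 3
11 = 3·3 + 2
3 = 1·2 + 1
2 = 2·1 + 0  (stop)
So 58/11 = [5; 3, 1, 2].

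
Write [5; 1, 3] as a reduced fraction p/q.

23/4

Fold from the inside: start with 3/1.
  1 + 1/3 = 4/3
  5 + 3/4 = 23/4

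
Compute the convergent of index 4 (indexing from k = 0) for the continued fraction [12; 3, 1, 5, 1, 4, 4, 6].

331/27

Using pₖ = aₖpₖ₋₁ + pₖ₋₂, qₖ = aₖqₖ₋₁ + qₖ₋₂ (with p₋₁=1, p₋₂=0, q₋₁=0, q₋₂=1):
  k=0: a=12, p=12, q=1
  k=1: a=3, p=37, q=3
  k=2: a=1, p=49, q=4
  k=3: a=5, p=282, q=23
  k=4: a=1, p=331, q=27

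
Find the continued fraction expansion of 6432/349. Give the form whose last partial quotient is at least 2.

6432 = 18·349 + 150
349 = 2·150 + 49
150 = 3·49 + 3
49 = 16·3 + 1
3 = 3·1 + 0  (stop)
So 6432/349 = [18; 2, 3, 16, 3].

[18; 2, 3, 16, 3]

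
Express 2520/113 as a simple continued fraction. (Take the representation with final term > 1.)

[22; 3, 3, 11]

2520 = 22·113 + 34
113 = 3·34 + 11
34 = 3·11 + 1
11 = 11·1 + 0  (stop)
So 2520/113 = [22; 3, 3, 11].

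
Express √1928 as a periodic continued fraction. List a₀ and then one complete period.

[43; 1, 9, 1, 86]

a₀ = ⌊√1928⌋ = 43.
With m₀=0, d₀=1 and mₖ₊₁ = dₖaₖ − mₖ, dₖ₊₁ = (n − mₖ₊₁²)/dₖ, aₖ₊₁ = ⌊(a₀+mₖ₊₁)/dₖ₊₁⌋:
  k=1: m=43, d=79, a=1
  k=2: m=36, d=8, a=9
  k=3: m=36, d=79, a=1
  k=4: m=43, d=1, a=86
d=1 and a=2a₀=86 at k=4, so the next step gives (m, d) = (43, 79) again — its k=1 value — and the period has length 4.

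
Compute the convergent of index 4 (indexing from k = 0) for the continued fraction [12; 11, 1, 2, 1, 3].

568/47

Using pₖ = aₖpₖ₋₁ + pₖ₋₂, qₖ = aₖqₖ₋₁ + qₖ₋₂ (with p₋₁=1, p₋₂=0, q₋₁=0, q₋₂=1):
  k=0: a=12, p=12, q=1
  k=1: a=11, p=133, q=11
  k=2: a=1, p=145, q=12
  k=3: a=2, p=423, q=35
  k=4: a=1, p=568, q=47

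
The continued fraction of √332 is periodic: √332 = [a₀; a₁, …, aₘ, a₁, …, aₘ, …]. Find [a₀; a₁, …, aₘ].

[18; 4, 1, 1, 8, 1, 1, 4, 36]

a₀ = ⌊√332⌋ = 18.
With m₀=0, d₀=1 and mₖ₊₁ = dₖaₖ − mₖ, dₖ₊₁ = (n − mₖ₊₁²)/dₖ, aₖ₊₁ = ⌊(a₀+mₖ₊₁)/dₖ₊₁⌋:
  k=1: m=18, d=8, a=4
  k=2: m=14, d=17, a=1
  k=3: m=3, d=19, a=1
  k=4: m=16, d=4, a=8
  k=5: m=16, d=19, a=1
  k=6: m=3, d=17, a=1
  k=7: m=14, d=8, a=4
  k=8: m=18, d=1, a=36
d=1 and a=2a₀=36 at k=8, so the next step gives (m, d) = (18, 8) again — its k=1 value — and the period has length 8.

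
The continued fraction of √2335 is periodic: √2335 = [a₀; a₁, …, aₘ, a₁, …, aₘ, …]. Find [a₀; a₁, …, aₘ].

[48; 3, 9, 3, 96]

a₀ = ⌊√2335⌋ = 48.
With m₀=0, d₀=1 and mₖ₊₁ = dₖaₖ − mₖ, dₖ₊₁ = (n − mₖ₊₁²)/dₖ, aₖ₊₁ = ⌊(a₀+mₖ₊₁)/dₖ₊₁⌋:
  k=1: m=48, d=31, a=3
  k=2: m=45, d=10, a=9
  k=3: m=45, d=31, a=3
  k=4: m=48, d=1, a=96
d=1 and a=2a₀=96 at k=4, so the next step gives (m, d) = (48, 31) again — its k=1 value — and the period has length 4.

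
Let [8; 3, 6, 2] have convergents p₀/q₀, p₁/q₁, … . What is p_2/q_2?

Using pₖ = aₖpₖ₋₁ + pₖ₋₂, qₖ = aₖqₖ₋₁ + qₖ₋₂ (with p₋₁=1, p₋₂=0, q₋₁=0, q₋₂=1):
  k=0: a=8, p=8, q=1
  k=1: a=3, p=25, q=3
  k=2: a=6, p=158, q=19

158/19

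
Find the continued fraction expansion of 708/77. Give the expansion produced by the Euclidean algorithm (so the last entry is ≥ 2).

[9; 5, 7, 2]

708 = 9×77 + 15
77 = 5×15 + 2
15 = 7×2 + 1
2 = 2×1 + 0  (stop)
So 708/77 = [9; 5, 7, 2].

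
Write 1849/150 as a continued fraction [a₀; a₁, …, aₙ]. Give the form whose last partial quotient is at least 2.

[12; 3, 16, 3]

1849 = 12×150 + 49
150 = 3×49 + 3
49 = 16×3 + 1
3 = 3×1 + 0  (stop)
So 1849/150 = [12; 3, 16, 3].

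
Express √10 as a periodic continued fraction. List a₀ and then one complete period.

[3; 6]

a₀ = ⌊√10⌋ = 3.
With m₀=0, d₀=1 and mₖ₊₁ = dₖaₖ − mₖ, dₖ₊₁ = (n − mₖ₊₁²)/dₖ, aₖ₊₁ = ⌊(a₀+mₖ₊₁)/dₖ₊₁⌋:
  k=1: m=3, d=1, a=6
d=1 and a=2a₀=6 at k=1, so the next step gives (m, d) = (3, 1) again — its k=1 value — and the period has length 1.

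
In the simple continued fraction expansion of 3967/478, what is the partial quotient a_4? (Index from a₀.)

3967 = 8·478 + 143   →  a_0 = 8
478 = 3·143 + 49   →  a_1 = 3
143 = 2·49 + 45   →  a_2 = 2
49 = 1·45 + 4   →  a_3 = 1
45 = 11·4 + 1   →  a_4 = 11

11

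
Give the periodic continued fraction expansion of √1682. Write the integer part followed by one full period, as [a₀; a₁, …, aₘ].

[41; 82]

a₀ = ⌊√1682⌋ = 41.
With m₀=0, d₀=1 and mₖ₊₁ = dₖaₖ − mₖ, dₖ₊₁ = (n − mₖ₊₁²)/dₖ, aₖ₊₁ = ⌊(a₀+mₖ₊₁)/dₖ₊₁⌋:
  k=1: m=41, d=1, a=82
d=1 and a=2a₀=82 at k=1, so the next step gives (m, d) = (41, 1) again — its k=1 value — and the period has length 1.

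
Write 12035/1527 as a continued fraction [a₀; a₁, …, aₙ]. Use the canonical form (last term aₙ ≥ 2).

[7; 1, 7, 2, 3, 2, 3, 3]

12035 = 7*1527 + 1346
1527 = 1*1346 + 181
1346 = 7*181 + 79
181 = 2*79 + 23
79 = 3*23 + 10
23 = 2*10 + 3
10 = 3*3 + 1
3 = 3*1 + 0  (stop)
So 12035/1527 = [7; 1, 7, 2, 3, 2, 3, 3].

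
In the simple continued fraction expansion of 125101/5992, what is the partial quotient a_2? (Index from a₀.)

125101 = 20·5992 + 5261   →  a_0 = 20
5992 = 1·5261 + 731   →  a_1 = 1
5261 = 7·731 + 144   →  a_2 = 7

7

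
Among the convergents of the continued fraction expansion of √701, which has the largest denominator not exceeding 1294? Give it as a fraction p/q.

√701 = [26; 2, 10, 10, 2, 52, …] (period length 5).
Convergents:
  p_0/q_0 = 26/1
  p_1/q_1 = 53/2
  p_2/q_2 = 556/21
  p_3/q_3 = 5613/212
  p_4/q_4 = 11782/445
  p_5/q_5 = 618277/23352
q_4 = 445 ≤ 1294 < 23352 = q_5, so the answer is 11782/445.

11782/445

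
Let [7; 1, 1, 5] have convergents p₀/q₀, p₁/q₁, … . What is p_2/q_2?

15/2

Using pₖ = aₖpₖ₋₁ + pₖ₋₂, qₖ = aₖqₖ₋₁ + qₖ₋₂ (with p₋₁=1, p₋₂=0, q₋₁=0, q₋₂=1):
  k=0: a=7, p=7, q=1
  k=1: a=1, p=8, q=1
  k=2: a=1, p=15, q=2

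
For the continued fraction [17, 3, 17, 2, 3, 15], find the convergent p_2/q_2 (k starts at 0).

901/52

Using pₖ = aₖpₖ₋₁ + pₖ₋₂, qₖ = aₖqₖ₋₁ + qₖ₋₂ (with p₋₁=1, p₋₂=0, q₋₁=0, q₋₂=1):
  k=0: a=17, p=17, q=1
  k=1: a=3, p=52, q=3
  k=2: a=17, p=901, q=52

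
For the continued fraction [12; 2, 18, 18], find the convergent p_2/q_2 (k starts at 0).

462/37

Using pₖ = aₖpₖ₋₁ + pₖ₋₂, qₖ = aₖqₖ₋₁ + qₖ₋₂ (with p₋₁=1, p₋₂=0, q₋₁=0, q₋₂=1):
  k=0: a=12, p=12, q=1
  k=1: a=2, p=25, q=2
  k=2: a=18, p=462, q=37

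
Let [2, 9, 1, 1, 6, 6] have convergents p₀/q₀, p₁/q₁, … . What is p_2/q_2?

21/10

Using pₖ = aₖpₖ₋₁ + pₖ₋₂, qₖ = aₖqₖ₋₁ + qₖ₋₂ (with p₋₁=1, p₋₂=0, q₋₁=0, q₋₂=1):
  k=0: a=2, p=2, q=1
  k=1: a=9, p=19, q=9
  k=2: a=1, p=21, q=10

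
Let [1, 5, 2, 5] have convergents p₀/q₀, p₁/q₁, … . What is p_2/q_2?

13/11

Using pₖ = aₖpₖ₋₁ + pₖ₋₂, qₖ = aₖqₖ₋₁ + qₖ₋₂ (with p₋₁=1, p₋₂=0, q₋₁=0, q₋₂=1):
  k=0: a=1, p=1, q=1
  k=1: a=5, p=6, q=5
  k=2: a=2, p=13, q=11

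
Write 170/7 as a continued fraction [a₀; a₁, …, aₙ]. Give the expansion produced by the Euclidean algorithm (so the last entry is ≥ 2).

[24; 3, 2]

170 = 24×7 + 2
7 = 3×2 + 1
2 = 2×1 + 0  (stop)
So 170/7 = [24; 3, 2].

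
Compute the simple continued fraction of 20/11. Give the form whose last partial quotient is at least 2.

[1; 1, 4, 2]

20 = 1*11 + 9
11 = 1*9 + 2
9 = 4*2 + 1
2 = 2*1 + 0  (stop)
So 20/11 = [1; 1, 4, 2].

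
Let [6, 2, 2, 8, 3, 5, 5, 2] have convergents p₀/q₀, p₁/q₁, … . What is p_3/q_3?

Using pₖ = aₖpₖ₋₁ + pₖ₋₂, qₖ = aₖqₖ₋₁ + qₖ₋₂ (with p₋₁=1, p₋₂=0, q₋₁=0, q₋₂=1):
  k=0: a=6, p=6, q=1
  k=1: a=2, p=13, q=2
  k=2: a=2, p=32, q=5
  k=3: a=8, p=269, q=42

269/42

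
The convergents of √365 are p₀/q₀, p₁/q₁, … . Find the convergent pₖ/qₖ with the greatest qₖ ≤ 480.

√365 = [19; 9, 1, 1, 9, 38, …] (period length 5).
Convergents:
  p_0/q_0 = 19/1
  p_1/q_1 = 172/9
  p_2/q_2 = 191/10
  p_3/q_3 = 363/19
  p_4/q_4 = 3458/181
  p_5/q_5 = 131767/6897
q_4 = 181 ≤ 480 < 6897 = q_5, so the answer is 3458/181.

3458/181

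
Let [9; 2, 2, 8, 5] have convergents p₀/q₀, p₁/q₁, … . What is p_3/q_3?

395/42

Using pₖ = aₖpₖ₋₁ + pₖ₋₂, qₖ = aₖqₖ₋₁ + qₖ₋₂ (with p₋₁=1, p₋₂=0, q₋₁=0, q₋₂=1):
  k=0: a=9, p=9, q=1
  k=1: a=2, p=19, q=2
  k=2: a=2, p=47, q=5
  k=3: a=8, p=395, q=42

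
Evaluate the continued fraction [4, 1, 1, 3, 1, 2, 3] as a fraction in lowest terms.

Using pₖ = aₖpₖ₋₁ + pₖ₋₂ and qₖ = aₖqₖ₋₁ + qₖ₋₂:
  k=0: a=4, p=4, q=1
  k=1: a=1, p=5, q=1
  k=2: a=1, p=9, q=2
  k=3: a=3, p=32, q=7
  k=4: a=1, p=41, q=9
  k=5: a=2, p=114, q=25
  k=6: a=3, p=383, q=84

383/84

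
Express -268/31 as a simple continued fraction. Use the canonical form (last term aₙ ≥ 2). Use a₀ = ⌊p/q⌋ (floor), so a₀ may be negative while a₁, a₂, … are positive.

[-9; 2, 1, 4, 2]

-268 = -9*31 + 11
31 = 2*11 + 9
11 = 1*9 + 2
9 = 4*2 + 1
2 = 2*1 + 0  (stop)
So -268/31 = [-9; 2, 1, 4, 2].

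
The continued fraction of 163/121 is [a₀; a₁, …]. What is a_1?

163 = 1·121 + 42   →  a_0 = 1
121 = 2·42 + 37   →  a_1 = 2

2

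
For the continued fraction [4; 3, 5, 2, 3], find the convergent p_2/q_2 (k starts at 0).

69/16

Using pₖ = aₖpₖ₋₁ + pₖ₋₂, qₖ = aₖqₖ₋₁ + qₖ₋₂ (with p₋₁=1, p₋₂=0, q₋₁=0, q₋₂=1):
  k=0: a=4, p=4, q=1
  k=1: a=3, p=13, q=3
  k=2: a=5, p=69, q=16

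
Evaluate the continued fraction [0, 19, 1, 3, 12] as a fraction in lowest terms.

49/968

Fold from the inside: start with 12/1.
  3 + 1/12 = 37/12
  1 + 12/37 = 49/37
  19 + 37/49 = 968/49
  0 + 49/968 = 49/968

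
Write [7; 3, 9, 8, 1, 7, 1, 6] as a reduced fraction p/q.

114319/15614

Using pₖ = aₖpₖ₋₁ + pₖ₋₂ and qₖ = aₖqₖ₋₁ + qₖ₋₂:
  k=0: a=7, p=7, q=1
  k=1: a=3, p=22, q=3
  k=2: a=9, p=205, q=28
  k=3: a=8, p=1662, q=227
  k=4: a=1, p=1867, q=255
  k=5: a=7, p=14731, q=2012
  k=6: a=1, p=16598, q=2267
  k=7: a=6, p=114319, q=15614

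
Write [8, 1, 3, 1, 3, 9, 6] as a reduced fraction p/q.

Fold from the inside: start with 6/1.
  9 + 1/6 = 55/6
  3 + 6/55 = 171/55
  1 + 55/171 = 226/171
  3 + 171/226 = 849/226
  1 + 226/849 = 1075/849
  8 + 849/1075 = 9449/1075

9449/1075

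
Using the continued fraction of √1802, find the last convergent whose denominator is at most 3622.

√1802 = [42; 2, 4, 2, 84, …] (period length 4).
Convergents:
  p_0/q_0 = 42/1
  p_1/q_1 = 85/2
  p_2/q_2 = 382/9
  p_3/q_3 = 849/20
  p_4/q_4 = 71698/1689
  p_5/q_5 = 144245/3398
  p_6/q_6 = 648678/15281
q_5 = 3398 ≤ 3622 < 15281 = q_6, so the answer is 144245/3398.

144245/3398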